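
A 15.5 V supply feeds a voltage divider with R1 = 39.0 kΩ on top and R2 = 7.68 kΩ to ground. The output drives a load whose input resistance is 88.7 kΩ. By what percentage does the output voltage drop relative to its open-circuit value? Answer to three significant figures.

The divider's output (Thévenin) resistance is R1‖R2 = 6.416 kΩ.
Fractional drop under load = R_th/(R_th + R_L) = 6.416 / (6.416 + 88.7) = 0.06746.
So the output falls by 6.75 %.

6.75 %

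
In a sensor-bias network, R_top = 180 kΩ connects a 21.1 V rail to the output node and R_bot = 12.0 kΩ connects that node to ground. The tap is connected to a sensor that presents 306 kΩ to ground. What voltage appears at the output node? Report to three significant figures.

The load sits in parallel with R_bot: R_bot‖R_L = (12.0 × 306) / (12.0 + 306) = 11.55 kΩ.
V_out = 21.1 × 11.55 / (180 + 11.55) = 21.1 × 11.55/191.5 = 1.27 V.

V_out ≈ 1.27 V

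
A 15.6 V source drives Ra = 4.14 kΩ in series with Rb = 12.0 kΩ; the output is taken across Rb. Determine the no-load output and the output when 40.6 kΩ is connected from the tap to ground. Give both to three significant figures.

Open-circuit: V = 15.6 × 12.0/(4.14 + 12.0) = 11.6 V.
With the load, Rb becomes Rb‖R_L = 9.262 kΩ, so V = 15.6 × 9.262/13.40 = 10.8 V.

Unloaded: 11.6 V; loaded: 10.8 V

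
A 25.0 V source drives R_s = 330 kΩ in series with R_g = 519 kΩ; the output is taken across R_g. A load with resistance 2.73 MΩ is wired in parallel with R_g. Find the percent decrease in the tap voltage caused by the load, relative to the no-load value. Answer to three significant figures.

6.88 %

The divider's output (Thévenin) resistance is R_s‖R_g = 201.7 kΩ.
Fractional drop under load = R_th/(R_th + R_L) = 201.7 / (201.7 + 2730) = 0.06881.
So the output falls by 6.88 %.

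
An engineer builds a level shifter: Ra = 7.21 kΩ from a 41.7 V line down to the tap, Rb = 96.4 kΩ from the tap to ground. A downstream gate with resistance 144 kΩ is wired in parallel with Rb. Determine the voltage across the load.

V_out ≈ 37.1 V

The load sits in parallel with Rb: Rb‖R_L = (96.4 × 144) / (96.4 + 144) = 57.74 kΩ.
V_out = 41.7 × 57.74 / (7.21 + 57.74) = 41.7 × 57.74/64.95 = 37.1 V.
(Unloaded it would have been 38.8 V.)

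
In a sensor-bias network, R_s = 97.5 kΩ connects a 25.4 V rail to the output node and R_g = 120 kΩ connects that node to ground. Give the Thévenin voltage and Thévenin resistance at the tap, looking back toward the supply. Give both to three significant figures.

V_th = 14.0 V, R_th = 53.8 kΩ

V_th is the open-circuit tap voltage: 25.4 × 120/(97.5 + 120) = 14.0 V.
With the supply zeroed, R_s and R_g appear in parallel from the tap: R_th = R_s‖R_g = (97.5 × 120)/217.5 = 53.8 kΩ.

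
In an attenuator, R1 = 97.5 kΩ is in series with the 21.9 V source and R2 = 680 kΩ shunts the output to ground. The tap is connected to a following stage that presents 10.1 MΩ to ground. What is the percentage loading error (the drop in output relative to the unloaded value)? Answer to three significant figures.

The divider's output (Thévenin) resistance is R1‖R2 = 85.27 kΩ.
Fractional drop under load = R_th/(R_th + R_L) = 85.27 / (85.27 + 10100) = 0.008372.
So the output falls by 0.837 %.

0.837 %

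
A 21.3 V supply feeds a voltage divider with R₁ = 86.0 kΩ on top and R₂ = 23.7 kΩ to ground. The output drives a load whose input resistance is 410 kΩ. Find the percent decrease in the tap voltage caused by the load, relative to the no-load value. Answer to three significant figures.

The divider's output (Thévenin) resistance is R₁‖R₂ = 18.58 kΩ.
Fractional drop under load = R_th/(R_th + R_L) = 18.58 / (18.58 + 410) = 0.04335.
So the output falls by 4.34 %.

4.34 %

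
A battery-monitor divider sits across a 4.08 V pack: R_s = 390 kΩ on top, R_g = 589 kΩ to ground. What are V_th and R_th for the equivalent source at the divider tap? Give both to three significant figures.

V_th is the open-circuit tap voltage: 4.08 × 589/(390 + 589) = 2.45 V.
With the supply zeroed, R_s and R_g appear in parallel from the tap: R_th = R_s‖R_g = (390 × 589)/979.0 = 235 kΩ.

V_th = 2.45 V, R_th = 235 kΩ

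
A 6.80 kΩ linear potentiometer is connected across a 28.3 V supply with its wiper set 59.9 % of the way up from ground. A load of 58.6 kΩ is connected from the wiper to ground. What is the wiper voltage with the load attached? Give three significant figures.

V ≈ 16.5 V

The wiper splits the pot into (1−α)R = 2.727 kΩ above and αR = 4.073 kΩ below.
Lower section ‖ load = 3.808 kΩ.
V_wiper = 28.3 × 3.808/(2.727 + 3.808) = 16.5 V.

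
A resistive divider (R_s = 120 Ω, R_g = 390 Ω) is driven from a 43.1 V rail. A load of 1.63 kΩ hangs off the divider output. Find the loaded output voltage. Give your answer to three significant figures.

V_out ≈ 31.2 V

The load sits in parallel with R_g: R_g‖R_L = (390 × 1630) / (390 + 1630) = 314.7 Ω.
V_out = 43.1 × 314.7 / (120 + 314.7) = 43.1 × 314.7/434.7 = 31.2 V.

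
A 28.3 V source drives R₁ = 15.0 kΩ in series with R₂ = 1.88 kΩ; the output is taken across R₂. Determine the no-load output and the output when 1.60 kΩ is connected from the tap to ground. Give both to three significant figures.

Open-circuit: V = 28.3 × 1.88/(15.0 + 1.88) = 3.15 V.
With the load, R₂ becomes R₂‖R_L = 0.8644 kΩ, so V = 28.3 × 0.8644/15.86 = 1.54 V.

Unloaded: 3.15 V; loaded: 1.54 V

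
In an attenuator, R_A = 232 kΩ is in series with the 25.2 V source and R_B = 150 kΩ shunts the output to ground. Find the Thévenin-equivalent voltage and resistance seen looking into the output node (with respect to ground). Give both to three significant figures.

V_th is the open-circuit tap voltage: 25.2 × 150/(232 + 150) = 9.90 V.
With the supply zeroed, R_A and R_B appear in parallel from the tap: R_th = R_A‖R_B = (232 × 150)/382.0 = 91.1 kΩ.

V_th = 9.90 V, R_th = 91.1 kΩ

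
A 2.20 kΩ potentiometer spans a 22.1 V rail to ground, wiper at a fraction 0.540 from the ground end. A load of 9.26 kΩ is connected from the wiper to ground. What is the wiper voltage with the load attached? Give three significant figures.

The wiper splits the pot into (1−α)R = 1.012 kΩ above and αR = 1.188 kΩ below.
Lower section ‖ load = 1.053 kΩ.
V_wiper = 22.1 × 1.053/(1.012 + 1.053) = 11.3 V.

V ≈ 11.3 V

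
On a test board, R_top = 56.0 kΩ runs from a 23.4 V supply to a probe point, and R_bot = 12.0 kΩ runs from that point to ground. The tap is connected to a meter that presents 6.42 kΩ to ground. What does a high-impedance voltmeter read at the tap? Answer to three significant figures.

The load sits in parallel with R_bot: R_bot‖R_L = (12.0 × 6.42) / (12.0 + 6.42) = 4.182 kΩ.
V_out = 23.4 × 4.182 / (56.0 + 4.182) = 23.4 × 4.182/60.18 = 1.63 V.

V_out ≈ 1.63 V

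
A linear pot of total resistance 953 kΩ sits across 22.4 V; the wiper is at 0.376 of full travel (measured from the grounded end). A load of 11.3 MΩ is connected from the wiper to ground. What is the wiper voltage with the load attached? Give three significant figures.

V ≈ 8.26 V

The wiper splits the pot into (1−α)R = 594.7 kΩ above and αR = 358.3 kΩ below.
Lower section ‖ load = 347.3 kΩ.
V_wiper = 22.4 × 347.3/(594.7 + 347.3) = 8.26 V.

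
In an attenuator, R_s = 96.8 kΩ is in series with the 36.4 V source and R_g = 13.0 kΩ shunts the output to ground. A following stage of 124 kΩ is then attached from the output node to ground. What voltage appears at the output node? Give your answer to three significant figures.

V_out ≈ 3.95 V

The load sits in parallel with R_g: R_g‖R_L = (13.0 × 124) / (13.0 + 124) = 11.77 kΩ.
V_out = 36.4 × 11.77 / (96.8 + 11.77) = 36.4 × 11.77/108.6 = 3.95 V.
(Unloaded it would have been 4.31 V.)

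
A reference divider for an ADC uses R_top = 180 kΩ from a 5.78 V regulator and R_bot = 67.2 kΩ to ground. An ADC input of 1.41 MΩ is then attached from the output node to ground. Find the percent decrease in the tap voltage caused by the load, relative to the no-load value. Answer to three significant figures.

3.35 %

The divider's output (Thévenin) resistance is R_top‖R_bot = 48.93 kΩ.
Fractional drop under load = R_th/(R_th + R_L) = 48.93 / (48.93 + 1410) = 0.03354.
So the output falls by 3.35 %.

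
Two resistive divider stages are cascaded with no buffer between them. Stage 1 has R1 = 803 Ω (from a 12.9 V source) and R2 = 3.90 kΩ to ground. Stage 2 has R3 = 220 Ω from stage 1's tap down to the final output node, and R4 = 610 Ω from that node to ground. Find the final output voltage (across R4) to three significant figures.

Stage 2 presents R3+R4 = 830.0 Ω as a load on stage 1's tap.
Stage 1's lower leg becomes R2‖(R3+R4) = 684.4 Ω, so V_mid = 12.9 × 684.4/1487 = 5.935 V.
Stage 2 is itself unloaded: V_out = V_mid × R4/(R3+R4) = 5.935 × 610/830.0 = 4.36 V.

V_out ≈ 4.36 V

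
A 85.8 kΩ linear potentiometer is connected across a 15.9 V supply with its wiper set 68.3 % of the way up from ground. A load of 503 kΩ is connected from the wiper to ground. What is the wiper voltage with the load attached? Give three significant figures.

V ≈ 10.5 V

The wiper splits the pot into (1−α)R = 27.20 kΩ above and αR = 58.60 kΩ below.
Lower section ‖ load = 52.49 kΩ.
V_wiper = 15.9 × 52.49/(27.20 + 52.49) = 10.5 V.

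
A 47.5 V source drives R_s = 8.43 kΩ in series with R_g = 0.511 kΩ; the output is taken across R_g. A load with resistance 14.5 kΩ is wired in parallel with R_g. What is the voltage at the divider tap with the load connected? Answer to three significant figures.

The load sits in parallel with R_g: R_g‖R_L = (511 × 14500) / (511 + 14500) = 493.6 Ω.
V_out = 47.5 × 493.6 / (8430 + 493.6) = 47.5 × 493.6/8924 = 2.63 V.
(Unloaded it would have been 2.71 V.)

V_out ≈ 2.63 V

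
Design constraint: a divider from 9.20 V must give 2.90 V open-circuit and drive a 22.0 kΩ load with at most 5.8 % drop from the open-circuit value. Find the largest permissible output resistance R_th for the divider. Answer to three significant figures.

Loading drop = R_th/(R_th + R_L) ≤ 0.0580, so R_th ≤ R_L · ε/(1−ε) = 22.0 kΩ × 0.0580/0.9420 = 1.35 kΩ.

R_th ≤ 1.35 kΩ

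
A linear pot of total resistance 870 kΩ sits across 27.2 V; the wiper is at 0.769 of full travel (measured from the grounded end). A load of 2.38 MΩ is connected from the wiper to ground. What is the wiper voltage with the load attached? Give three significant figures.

The wiper splits the pot into (1−α)R = 201.0 kΩ above and αR = 669.0 kΩ below.
Lower section ‖ load = 522.2 kΩ.
V_wiper = 27.2 × 522.2/(201.0 + 522.2) = 19.6 V.

V ≈ 19.6 V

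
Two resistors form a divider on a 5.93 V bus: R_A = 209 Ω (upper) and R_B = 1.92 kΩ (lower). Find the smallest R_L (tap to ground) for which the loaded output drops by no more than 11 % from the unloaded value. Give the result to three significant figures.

R_L(min) ≈ 1.52 kΩ

Output resistance R_th = R_A‖R_B = (209 × 1920)/2129 = 188.5 Ω.
The fractional drop is R_th/(R_th + R_L); requiring this ≤ 0.110 gives R_L ≥ R_th(1/0.110 − 1) = 188.5 × 8.091 = 1.52 kΩ.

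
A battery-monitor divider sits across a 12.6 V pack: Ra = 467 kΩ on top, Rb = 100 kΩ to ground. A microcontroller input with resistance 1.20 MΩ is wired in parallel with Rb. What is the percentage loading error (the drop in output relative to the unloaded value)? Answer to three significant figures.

The divider's output (Thévenin) resistance is Ra‖Rb = 82.36 kΩ.
Fractional drop under load = R_th/(R_th + R_L) = 82.36 / (82.36 + 1200) = 0.06423.
So the output falls by 6.42 %.

6.42 %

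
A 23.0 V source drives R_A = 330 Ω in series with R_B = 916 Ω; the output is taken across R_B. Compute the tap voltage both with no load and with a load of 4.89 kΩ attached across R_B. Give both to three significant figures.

Unloaded: 16.9 V; loaded: 16.1 V

Open-circuit: V = 23.0 × 916/(330 + 916) = 16.9 V.
With the load, R_B becomes R_B‖R_L = 771.5 Ω, so V = 23.0 × 771.5/1101 = 16.1 V.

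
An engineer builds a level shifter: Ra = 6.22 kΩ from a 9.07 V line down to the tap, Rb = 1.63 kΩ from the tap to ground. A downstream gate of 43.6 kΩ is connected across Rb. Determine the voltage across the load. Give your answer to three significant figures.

The load sits in parallel with Rb: Rb‖R_L = (1.63 × 43.6) / (1.63 + 43.6) = 1.571 kΩ.
V_out = 9.07 × 1.571 / (6.22 + 1.571) = 9.07 × 1.571/7.791 = 1.83 V.
(Unloaded it would have been 1.88 V.)

V_out ≈ 1.83 V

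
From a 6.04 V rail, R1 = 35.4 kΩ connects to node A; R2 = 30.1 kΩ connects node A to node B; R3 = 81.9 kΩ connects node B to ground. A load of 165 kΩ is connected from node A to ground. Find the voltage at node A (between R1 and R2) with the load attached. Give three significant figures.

V ≈ 3.95 V

Below node A the series string R2+R3 = 112.0 kΩ sits in parallel with the 165 kΩ load: 66.71 kΩ.
V_A = 6.04 × 66.71/(35.4 + 66.71) = 3.95 V.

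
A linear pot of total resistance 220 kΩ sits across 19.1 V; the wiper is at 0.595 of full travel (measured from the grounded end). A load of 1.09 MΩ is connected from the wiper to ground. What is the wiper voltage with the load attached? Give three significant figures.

V ≈ 10.8 V

The wiper splits the pot into (1−α)R = 89.10 kΩ above and αR = 130.9 kΩ below.
Lower section ‖ load = 116.9 kΩ.
V_wiper = 19.1 × 116.9/(89.10 + 116.9) = 10.8 V.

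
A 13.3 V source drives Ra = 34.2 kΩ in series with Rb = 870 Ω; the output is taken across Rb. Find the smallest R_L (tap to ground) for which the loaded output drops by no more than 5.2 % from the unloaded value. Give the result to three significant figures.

Output resistance R_th = Ra‖Rb = (34200 × 870)/35070 = 848.4 Ω.
The fractional drop is R_th/(R_th + R_L); requiring this ≤ 0.0520 gives R_L ≥ R_th(1/0.0520 − 1) = 848.4 × 18.23 = 15.5 kΩ.

R_L(min) ≈ 15.5 kΩ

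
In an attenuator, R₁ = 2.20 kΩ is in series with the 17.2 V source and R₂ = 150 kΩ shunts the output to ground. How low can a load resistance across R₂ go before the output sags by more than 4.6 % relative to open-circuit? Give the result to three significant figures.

R_L(min) ≈ 45.0 kΩ

Output resistance R_th = R₁‖R₂ = (2.20 × 150)/152.2 = 2.168 kΩ.
The fractional drop is R_th/(R_th + R_L); requiring this ≤ 0.0460 gives R_L ≥ R_th(1/0.0460 − 1) = 2.168 × 20.74 = 45.0 kΩ.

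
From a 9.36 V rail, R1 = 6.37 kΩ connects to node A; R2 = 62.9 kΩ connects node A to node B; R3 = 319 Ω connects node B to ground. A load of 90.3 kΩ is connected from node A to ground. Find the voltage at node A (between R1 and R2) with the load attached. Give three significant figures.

V ≈ 7.99 V

Below node A the series string R2+R3 = 63220 Ω sits in parallel with the 90300 Ω load: 37190 Ω.
V_A = 9.36 × 37190/(6370 + 37190) = 7.99 V.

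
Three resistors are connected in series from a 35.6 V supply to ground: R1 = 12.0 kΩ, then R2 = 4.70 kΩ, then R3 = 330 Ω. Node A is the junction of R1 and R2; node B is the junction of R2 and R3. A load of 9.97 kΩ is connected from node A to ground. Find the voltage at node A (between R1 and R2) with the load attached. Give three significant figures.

V ≈ 7.76 V

Below node A the series string R2+R3 = 5030 Ω sits in parallel with the 9970 Ω load: 3343 Ω.
V_A = 35.6 × 3343/(12000 + 3343) = 7.76 V.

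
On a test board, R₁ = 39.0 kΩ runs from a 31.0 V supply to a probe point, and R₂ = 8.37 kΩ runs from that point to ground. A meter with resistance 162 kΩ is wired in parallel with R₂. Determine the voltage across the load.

V_out ≈ 5.25 V

The load sits in parallel with R₂: R₂‖R_L = (8.37 × 162) / (8.37 + 162) = 7.959 kΩ.
V_out = 31.0 × 7.959 / (39.0 + 7.959) = 31.0 × 7.959/46.96 = 5.25 V.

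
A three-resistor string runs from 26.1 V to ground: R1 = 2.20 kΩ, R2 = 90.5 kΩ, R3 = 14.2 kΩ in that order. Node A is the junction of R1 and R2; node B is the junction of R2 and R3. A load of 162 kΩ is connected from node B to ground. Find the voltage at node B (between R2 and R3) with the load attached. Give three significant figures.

At node B, R3 is in parallel with the load: R3‖R_L = 13.06 kΩ.
Below node A the resistance is R2 + (R3‖R_L) = 103.6 kΩ, so V_A = 26.1 × 103.6/105.8 = 25.56 V.
Then V_B = V_A × (R3‖R_L)/(R2 + R3‖R_L) = 25.56 × 13.06/103.6 = 3.22 V.

V ≈ 3.22 V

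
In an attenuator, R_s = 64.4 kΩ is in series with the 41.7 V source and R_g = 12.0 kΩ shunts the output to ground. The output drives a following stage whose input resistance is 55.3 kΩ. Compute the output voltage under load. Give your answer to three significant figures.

The load sits in parallel with R_g: R_g‖R_L = (12.0 × 55.3) / (12.0 + 55.3) = 9.860 kΩ.
V_out = 41.7 × 9.860 / (64.4 + 9.860) = 41.7 × 9.860/74.26 = 5.54 V.

V_out ≈ 5.54 V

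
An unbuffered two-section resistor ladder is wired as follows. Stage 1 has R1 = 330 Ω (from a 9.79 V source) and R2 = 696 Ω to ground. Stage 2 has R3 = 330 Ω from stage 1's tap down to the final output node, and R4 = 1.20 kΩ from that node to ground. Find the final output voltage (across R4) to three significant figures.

V_out ≈ 4.54 V

Stage 2 presents R3+R4 = 1530 Ω as a load on stage 1's tap.
Stage 1's lower leg becomes R2‖(R3+R4) = 478.4 Ω, so V_mid = 9.79 × 478.4/808.4 = 5.794 V.
Stage 2 is itself unloaded: V_out = V_mid × R4/(R3+R4) = 5.794 × 1200/1530 = 4.54 V.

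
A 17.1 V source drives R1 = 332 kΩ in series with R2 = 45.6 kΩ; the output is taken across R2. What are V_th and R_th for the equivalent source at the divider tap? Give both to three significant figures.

V_th is the open-circuit tap voltage: 17.1 × 45.6/(332 + 45.6) = 2.07 V.
With the supply zeroed, R1 and R2 appear in parallel from the tap: R_th = R1‖R2 = (332 × 45.6)/377.6 = 40.1 kΩ.

V_th = 2.07 V, R_th = 40.1 kΩ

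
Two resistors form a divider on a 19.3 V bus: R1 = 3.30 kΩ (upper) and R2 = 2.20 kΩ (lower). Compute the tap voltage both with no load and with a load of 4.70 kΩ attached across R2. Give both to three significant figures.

Open-circuit: V = 19.3 × 2.20/(3.30 + 2.20) = 7.72 V.
With the load, R2 becomes R2‖R_L = 1.499 kΩ, so V = 19.3 × 1.499/4.799 = 6.03 V.

Unloaded: 7.72 V; loaded: 6.03 V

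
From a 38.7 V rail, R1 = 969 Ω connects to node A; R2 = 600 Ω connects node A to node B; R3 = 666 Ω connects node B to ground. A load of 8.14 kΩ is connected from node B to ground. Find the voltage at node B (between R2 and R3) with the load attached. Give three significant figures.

V ≈ 10.9 V

At node B, R3 is in parallel with the load: R3‖R_L = 615.6 Ω.
Below node A the resistance is R2 + (R3‖R_L) = 1216 Ω, so V_A = 38.7 × 1216/2185 = 21.53 V.
Then V_B = V_A × (R3‖R_L)/(R2 + R3‖R_L) = 21.53 × 615.6/1216 = 10.9 V.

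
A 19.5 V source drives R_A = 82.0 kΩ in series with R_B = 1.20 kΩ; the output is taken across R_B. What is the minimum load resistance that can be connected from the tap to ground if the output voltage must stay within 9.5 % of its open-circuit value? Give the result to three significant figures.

R_L(min) ≈ 11.3 kΩ

Output resistance R_th = R_A‖R_B = (82.0 × 1.20)/83.20 = 1.183 kΩ.
The fractional drop is R_th/(R_th + R_L); requiring this ≤ 0.0950 gives R_L ≥ R_th(1/0.0950 − 1) = 1.183 × 9.526 = 11.3 kΩ.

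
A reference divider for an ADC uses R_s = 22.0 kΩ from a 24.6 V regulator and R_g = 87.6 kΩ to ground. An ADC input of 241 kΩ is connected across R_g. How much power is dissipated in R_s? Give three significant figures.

Total resistance from the source is R_s + (R_g‖R_L) = 86.25 kΩ, so I = 24.6/86.25 kΩ = 0.2852 mA.
P = I²·R_s = (0.2852 mA)² × 22.0 kΩ = 1.79 mW.

P ≈ 1.79 mW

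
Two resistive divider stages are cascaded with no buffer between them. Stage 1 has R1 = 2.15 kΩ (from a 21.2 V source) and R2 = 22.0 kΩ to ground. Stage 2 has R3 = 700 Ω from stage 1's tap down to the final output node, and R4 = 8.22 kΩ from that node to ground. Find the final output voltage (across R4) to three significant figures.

V_out ≈ 14.6 V

Stage 2 presents R3+R4 = 8920 Ω as a load on stage 1's tap.
Stage 1's lower leg becomes R2‖(R3+R4) = 6347 Ω, so V_mid = 21.2 × 6347/8497 = 15.84 V.
Stage 2 is itself unloaded: V_out = V_mid × R4/(R3+R4) = 15.84 × 8220/8920 = 14.6 V.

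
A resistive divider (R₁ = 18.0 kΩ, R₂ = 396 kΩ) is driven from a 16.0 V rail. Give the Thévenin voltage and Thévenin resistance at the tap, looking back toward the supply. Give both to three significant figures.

V_th = 15.3 V, R_th = 17.2 kΩ

V_th is the open-circuit tap voltage: 16.0 × 396/(18.0 + 396) = 15.3 V.
With the supply zeroed, R₁ and R₂ appear in parallel from the tap: R_th = R₁‖R₂ = (18.0 × 396)/414.0 = 17.2 kΩ.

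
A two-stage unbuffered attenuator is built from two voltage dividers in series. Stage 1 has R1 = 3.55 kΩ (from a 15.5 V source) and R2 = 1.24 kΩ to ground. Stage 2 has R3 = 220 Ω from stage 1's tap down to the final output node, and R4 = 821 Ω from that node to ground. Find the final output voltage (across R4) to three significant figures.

V_out ≈ 1.68 V

Stage 2 presents R3+R4 = 1041 Ω as a load on stage 1's tap.
Stage 1's lower leg becomes R2‖(R3+R4) = 565.9 Ω, so V_mid = 15.5 × 565.9/4116 = 2.131 V.
Stage 2 is itself unloaded: V_out = V_mid × R4/(R3+R4) = 2.131 × 821/1041 = 1.68 V.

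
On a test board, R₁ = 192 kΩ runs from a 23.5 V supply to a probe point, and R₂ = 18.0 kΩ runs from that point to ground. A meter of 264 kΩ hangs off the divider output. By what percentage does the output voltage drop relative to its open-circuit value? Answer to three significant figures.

5.87 %

The divider's output (Thévenin) resistance is R₁‖R₂ = 16.46 kΩ.
Fractional drop under load = R_th/(R_th + R_L) = 16.46 / (16.46 + 264) = 0.05868.
So the output falls by 5.87 %.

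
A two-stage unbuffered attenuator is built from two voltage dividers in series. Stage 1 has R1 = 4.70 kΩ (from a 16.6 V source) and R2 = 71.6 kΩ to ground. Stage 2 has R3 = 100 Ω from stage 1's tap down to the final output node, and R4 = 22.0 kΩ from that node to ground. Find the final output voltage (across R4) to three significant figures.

V_out ≈ 12.9 V

Stage 2 presents R3+R4 = 22100 Ω as a load on stage 1's tap.
Stage 1's lower leg becomes R2‖(R3+R4) = 16890 Ω, so V_mid = 16.6 × 16890/21590 = 12.99 V.
Stage 2 is itself unloaded: V_out = V_mid × R4/(R3+R4) = 12.99 × 22000/22100 = 12.9 V.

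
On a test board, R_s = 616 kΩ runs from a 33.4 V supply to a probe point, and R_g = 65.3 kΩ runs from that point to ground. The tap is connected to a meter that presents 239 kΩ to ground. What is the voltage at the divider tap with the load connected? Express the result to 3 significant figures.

V_out ≈ 2.57 V

The load sits in parallel with R_g: R_g‖R_L = (65.3 × 239) / (65.3 + 239) = 51.29 kΩ.
V_out = 33.4 × 51.29 / (616 + 51.29) = 33.4 × 51.29/667.3 = 2.57 V.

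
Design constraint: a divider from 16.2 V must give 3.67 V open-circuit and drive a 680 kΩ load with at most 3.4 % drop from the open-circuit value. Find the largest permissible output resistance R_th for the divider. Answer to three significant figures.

R_th ≤ 23.9 kΩ

Loading drop = R_th/(R_th + R_L) ≤ 0.0340, so R_th ≤ R_L · ε/(1−ε) = 680 kΩ × 0.0340/0.9660 = 23.9 kΩ.
(Any R1, R2 with R2/(R1+R2) = 0.227 and R1‖R2 ≤ 23.9 kΩ will meet the spec.)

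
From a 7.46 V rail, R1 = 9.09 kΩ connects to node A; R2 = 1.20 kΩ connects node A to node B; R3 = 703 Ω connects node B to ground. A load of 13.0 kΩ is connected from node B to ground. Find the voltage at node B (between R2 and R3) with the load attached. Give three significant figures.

V ≈ 0.454 V

At node B, R3 is in parallel with the load: R3‖R_L = 666.9 Ω.
Below node A the resistance is R2 + (R3‖R_L) = 1867 Ω, so V_A = 7.46 × 1867/10960 = 1.271 V.
Then V_B = V_A × (R3‖R_L)/(R2 + R3‖R_L) = 1.271 × 666.9/1867 = 0.454 V.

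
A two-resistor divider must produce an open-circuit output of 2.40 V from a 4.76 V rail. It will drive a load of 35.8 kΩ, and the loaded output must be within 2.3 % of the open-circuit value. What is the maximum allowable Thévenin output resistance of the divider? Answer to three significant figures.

Loading drop = R_th/(R_th + R_L) ≤ 0.0230, so R_th ≤ R_L · ε/(1−ε) = 35.8 kΩ × 0.0230/0.9770 = 843 Ω.
(Any R1, R2 with R2/(R1+R2) = 0.504 and R1‖R2 ≤ 843 Ω will meet the spec.)

R_th ≤ 843 Ω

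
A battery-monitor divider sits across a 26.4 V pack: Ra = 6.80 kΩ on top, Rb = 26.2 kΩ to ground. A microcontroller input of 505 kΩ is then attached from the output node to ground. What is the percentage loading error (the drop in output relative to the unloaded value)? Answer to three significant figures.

The divider's output (Thévenin) resistance is Ra‖Rb = 5.399 kΩ.
Fractional drop under load = R_th/(R_th + R_L) = 5.399 / (5.399 + 505) = 0.01058.
So the output falls by 1.06 %.

1.06 %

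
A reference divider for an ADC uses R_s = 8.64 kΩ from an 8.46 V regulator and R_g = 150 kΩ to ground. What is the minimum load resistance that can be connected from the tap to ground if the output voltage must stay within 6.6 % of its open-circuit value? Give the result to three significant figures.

R_L(min) ≈ 116 kΩ

Output resistance R_th = R_s‖R_g = (8.64 × 150)/158.6 = 8.169 kΩ.
The fractional drop is R_th/(R_th + R_L); requiring this ≤ 0.0660 gives R_L ≥ R_th(1/0.0660 − 1) = 8.169 × 14.15 = 116 kΩ.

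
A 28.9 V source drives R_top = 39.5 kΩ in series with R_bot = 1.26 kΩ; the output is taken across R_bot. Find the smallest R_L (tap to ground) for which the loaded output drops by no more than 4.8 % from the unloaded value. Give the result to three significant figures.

Output resistance R_th = R_top‖R_bot = (39.5 × 1.26)/40.76 = 1.221 kΩ.
The fractional drop is R_th/(R_th + R_L); requiring this ≤ 0.0480 gives R_L ≥ R_th(1/0.0480 − 1) = 1.221 × 19.83 = 24.2 kΩ.

R_L(min) ≈ 24.2 kΩ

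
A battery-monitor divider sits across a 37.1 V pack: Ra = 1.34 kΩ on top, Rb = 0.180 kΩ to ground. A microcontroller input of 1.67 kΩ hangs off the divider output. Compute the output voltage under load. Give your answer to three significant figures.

V_out ≈ 4.01 V

The load sits in parallel with Rb: Rb‖R_L = (180 × 1670) / (180 + 1670) = 162.5 Ω.
V_out = 37.1 × 162.5 / (1340 + 162.5) = 37.1 × 162.5/1502 = 4.01 V.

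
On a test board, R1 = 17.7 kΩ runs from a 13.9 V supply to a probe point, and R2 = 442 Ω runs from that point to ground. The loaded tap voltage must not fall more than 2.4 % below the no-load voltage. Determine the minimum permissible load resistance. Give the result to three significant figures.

R_L(min) ≈ 17.5 kΩ

Output resistance R_th = R1‖R2 = (17700 × 442)/18140 = 431.2 Ω.
The fractional drop is R_th/(R_th + R_L); requiring this ≤ 0.0240 gives R_L ≥ R_th(1/0.0240 − 1) = 431.2 × 40.67 = 17.5 kΩ.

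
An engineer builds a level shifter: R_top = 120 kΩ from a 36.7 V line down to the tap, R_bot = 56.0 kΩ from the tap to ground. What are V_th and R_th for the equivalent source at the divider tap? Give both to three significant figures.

V_th = 11.7 V, R_th = 38.2 kΩ

V_th is the open-circuit tap voltage: 36.7 × 56.0/(120 + 56.0) = 11.7 V.
With the supply zeroed, R_top and R_bot appear in parallel from the tap: R_th = R_top‖R_bot = (120 × 56.0)/176.0 = 38.2 kΩ.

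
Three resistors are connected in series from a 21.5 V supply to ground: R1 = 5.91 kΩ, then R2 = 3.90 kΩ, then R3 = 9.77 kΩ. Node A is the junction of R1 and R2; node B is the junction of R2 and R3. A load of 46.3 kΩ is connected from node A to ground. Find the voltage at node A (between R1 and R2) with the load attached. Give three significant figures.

V ≈ 13.8 V

Below node A the series string R2+R3 = 13.67 kΩ sits in parallel with the 46.3 kΩ load: 10.55 kΩ.
V_A = 21.5 × 10.55/(5.91 + 10.55) = 13.8 V.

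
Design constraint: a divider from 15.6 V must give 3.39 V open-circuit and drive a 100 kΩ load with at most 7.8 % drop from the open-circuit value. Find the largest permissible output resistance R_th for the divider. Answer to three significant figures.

Loading drop = R_th/(R_th + R_L) ≤ 0.0780, so R_th ≤ R_L · ε/(1−ε) = 100 kΩ × 0.0780/0.9220 = 8.46 kΩ.
(Any R1, R2 with R2/(R1+R2) = 0.217 and R1‖R2 ≤ 8.46 kΩ will meet the spec.)

R_th ≤ 8.46 kΩ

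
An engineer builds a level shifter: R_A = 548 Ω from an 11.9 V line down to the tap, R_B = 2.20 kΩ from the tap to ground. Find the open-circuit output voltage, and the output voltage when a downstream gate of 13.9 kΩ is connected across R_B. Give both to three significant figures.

Unloaded: 9.53 V; loaded: 9.24 V

Open-circuit: V = 11.9 × 2200/(548 + 2200) = 9.53 V.
With the load, R_B becomes R_B‖R_L = 1899 Ω, so V = 11.9 × 1899/2447 = 9.24 V.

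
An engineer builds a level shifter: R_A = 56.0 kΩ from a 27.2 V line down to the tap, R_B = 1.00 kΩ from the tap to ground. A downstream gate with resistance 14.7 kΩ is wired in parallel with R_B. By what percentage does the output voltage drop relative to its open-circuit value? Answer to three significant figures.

The divider's output (Thévenin) resistance is R_A‖R_B = 0.9825 kΩ.
Fractional drop under load = R_th/(R_th + R_L) = 0.9825 / (0.9825 + 14.7) = 0.06265.
So the output falls by 6.26 %.

6.26 %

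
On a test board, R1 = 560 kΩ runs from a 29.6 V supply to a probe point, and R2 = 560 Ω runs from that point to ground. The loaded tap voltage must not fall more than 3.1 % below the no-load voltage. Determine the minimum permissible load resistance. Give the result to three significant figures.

R_L(min) ≈ 17.5 kΩ

Output resistance R_th = R1‖R2 = (560000 × 560)/560600 = 559.4 Ω.
The fractional drop is R_th/(R_th + R_L); requiring this ≤ 0.0310 gives R_L ≥ R_th(1/0.0310 − 1) = 559.4 × 31.26 = 17.5 kΩ.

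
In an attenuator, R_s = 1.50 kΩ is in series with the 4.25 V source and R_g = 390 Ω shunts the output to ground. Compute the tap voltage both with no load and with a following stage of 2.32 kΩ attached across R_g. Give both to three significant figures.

Unloaded: 0.877 V; loaded: 0.774 V

Open-circuit: V = 4.25 × 390/(1500 + 390) = 0.877 V.
With the load, R_g becomes R_g‖R_L = 333.9 Ω, so V = 4.25 × 333.9/1834 = 0.774 V.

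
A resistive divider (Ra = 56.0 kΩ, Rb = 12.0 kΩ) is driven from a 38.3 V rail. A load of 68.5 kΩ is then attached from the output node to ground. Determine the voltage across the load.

V_out ≈ 5.91 V

The load sits in parallel with Rb: Rb‖R_L = (12.0 × 68.5) / (12.0 + 68.5) = 10.21 kΩ.
V_out = 38.3 × 10.21 / (56.0 + 10.21) = 38.3 × 10.21/66.21 = 5.91 V.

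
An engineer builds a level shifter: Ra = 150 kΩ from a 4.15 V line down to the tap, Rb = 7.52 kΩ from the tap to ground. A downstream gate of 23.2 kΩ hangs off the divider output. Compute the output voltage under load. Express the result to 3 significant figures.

V_out ≈ 0.151 V

The load sits in parallel with Rb: Rb‖R_L = (7.52 × 23.2) / (7.52 + 23.2) = 5.679 kΩ.
V_out = 4.15 × 5.679 / (150 + 5.679) = 4.15 × 5.679/155.7 = 0.151 V.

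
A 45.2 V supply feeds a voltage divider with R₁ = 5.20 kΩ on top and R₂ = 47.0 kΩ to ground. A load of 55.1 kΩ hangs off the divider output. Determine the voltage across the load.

V_out ≈ 37.5 V

The load sits in parallel with R₂: R₂‖R_L = (47.0 × 55.1) / (47.0 + 55.1) = 25.36 kΩ.
V_out = 45.2 × 25.36 / (5.20 + 25.36) = 45.2 × 25.36/30.56 = 37.5 V.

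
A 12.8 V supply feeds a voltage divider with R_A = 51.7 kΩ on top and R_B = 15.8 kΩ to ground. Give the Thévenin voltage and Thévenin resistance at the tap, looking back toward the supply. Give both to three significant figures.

V_th is the open-circuit tap voltage: 12.8 × 15.8/(51.7 + 15.8) = 3.00 V.
With the supply zeroed, R_A and R_B appear in parallel from the tap: R_th = R_A‖R_B = (51.7 × 15.8)/67.50 = 12.1 kΩ.

V_th = 3.00 V, R_th = 12.1 kΩ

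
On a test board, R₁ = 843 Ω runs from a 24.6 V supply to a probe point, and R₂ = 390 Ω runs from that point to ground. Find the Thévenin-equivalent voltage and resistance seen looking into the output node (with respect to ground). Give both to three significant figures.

V_th = 7.78 V, R_th = 267 Ω

V_th is the open-circuit tap voltage: 24.6 × 390/(843 + 390) = 7.78 V.
With the supply zeroed, R₁ and R₂ appear in parallel from the tap: R_th = R₁‖R₂ = (843 × 390)/1233 = 267 Ω.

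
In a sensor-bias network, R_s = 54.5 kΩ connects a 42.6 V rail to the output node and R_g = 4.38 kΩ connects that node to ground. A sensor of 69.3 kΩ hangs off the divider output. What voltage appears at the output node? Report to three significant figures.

V_out ≈ 2.99 V

The load sits in parallel with R_g: R_g‖R_L = (4.38 × 69.3) / (4.38 + 69.3) = 4.120 kΩ.
V_out = 42.6 × 4.120 / (54.5 + 4.120) = 42.6 × 4.120/58.62 = 2.99 V.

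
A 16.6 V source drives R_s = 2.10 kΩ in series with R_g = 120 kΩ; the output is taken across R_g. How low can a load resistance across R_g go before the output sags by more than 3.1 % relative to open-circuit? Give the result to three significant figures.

R_L(min) ≈ 64.5 kΩ

Output resistance R_th = R_s‖R_g = (2.10 × 120)/122.1 = 2.064 kΩ.
The fractional drop is R_th/(R_th + R_L); requiring this ≤ 0.0310 gives R_L ≥ R_th(1/0.0310 − 1) = 2.064 × 31.26 = 64.5 kΩ.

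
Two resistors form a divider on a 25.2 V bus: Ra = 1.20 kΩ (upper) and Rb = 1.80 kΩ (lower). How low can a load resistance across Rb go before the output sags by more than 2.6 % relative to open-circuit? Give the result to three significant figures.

Output resistance R_th = Ra‖Rb = (1200 × 1800)/3000 = 720.0 Ω.
The fractional drop is R_th/(R_th + R_L); requiring this ≤ 0.0260 gives R_L ≥ R_th(1/0.0260 − 1) = 720.0 × 37.46 = 27.0 kΩ.

R_L(min) ≈ 27.0 kΩ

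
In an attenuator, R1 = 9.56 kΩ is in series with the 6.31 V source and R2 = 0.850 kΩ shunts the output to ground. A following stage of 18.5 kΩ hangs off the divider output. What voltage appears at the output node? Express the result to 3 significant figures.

The load sits in parallel with R2: R2‖R_L = (850 × 18500) / (850 + 18500) = 812.7 Ω.
V_out = 6.31 × 812.7 / (9560 + 812.7) = 6.31 × 812.7/10370 = 0.494 V.
(Unloaded it would have been 0.515 V.)

V_out ≈ 0.494 V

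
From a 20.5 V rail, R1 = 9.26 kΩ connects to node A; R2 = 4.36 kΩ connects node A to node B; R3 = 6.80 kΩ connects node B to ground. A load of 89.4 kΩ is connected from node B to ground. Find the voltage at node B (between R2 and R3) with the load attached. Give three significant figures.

At node B, R3 is in parallel with the load: R3‖R_L = 6.319 kΩ.
Below node A the resistance is R2 + (R3‖R_L) = 10.68 kΩ, so V_A = 20.5 × 10.68/19.94 = 10.98 V.
Then V_B = V_A × (R3‖R_L)/(R2 + R3‖R_L) = 10.98 × 6.319/10.68 = 6.50 V.

V ≈ 6.50 V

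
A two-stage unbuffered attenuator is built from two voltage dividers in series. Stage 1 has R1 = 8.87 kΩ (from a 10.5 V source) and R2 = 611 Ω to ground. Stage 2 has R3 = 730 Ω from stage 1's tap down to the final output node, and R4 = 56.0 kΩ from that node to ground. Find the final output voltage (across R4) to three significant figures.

V_out ≈ 0.661 V

Stage 2 presents R3+R4 = 56730 Ω as a load on stage 1's tap.
Stage 1's lower leg becomes R2‖(R3+R4) = 604.5 Ω, so V_mid = 10.5 × 604.5/9474 = 0.6699 V.
Stage 2 is itself unloaded: V_out = V_mid × R4/(R3+R4) = 0.6699 × 56000/56730 = 0.661 V.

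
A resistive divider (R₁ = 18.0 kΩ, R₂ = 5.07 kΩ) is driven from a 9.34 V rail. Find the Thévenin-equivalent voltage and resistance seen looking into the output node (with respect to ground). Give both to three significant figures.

V_th is the open-circuit tap voltage: 9.34 × 5.07/(18.0 + 5.07) = 2.05 V.
With the supply zeroed, R₁ and R₂ appear in parallel from the tap: R_th = R₁‖R₂ = (18.0 × 5.07)/23.07 = 3.96 kΩ.

V_th = 2.05 V, R_th = 3.96 kΩ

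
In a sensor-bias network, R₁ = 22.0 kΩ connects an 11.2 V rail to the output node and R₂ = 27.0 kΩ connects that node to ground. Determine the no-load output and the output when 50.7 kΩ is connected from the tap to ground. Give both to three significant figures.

Open-circuit: V = 11.2 × 27.0/(22.0 + 27.0) = 6.17 V.
With the load, R₂ becomes R₂‖R_L = 17.62 kΩ, so V = 11.2 × 17.62/39.62 = 4.98 V.

Unloaded: 6.17 V; loaded: 4.98 V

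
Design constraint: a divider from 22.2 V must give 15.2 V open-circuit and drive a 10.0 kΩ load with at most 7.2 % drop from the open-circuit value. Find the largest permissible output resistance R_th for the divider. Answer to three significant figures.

Loading drop = R_th/(R_th + R_L) ≤ 0.0720, so R_th ≤ R_L · ε/(1−ε) = 10.0 kΩ × 0.0720/0.9280 = 776 Ω.
(Any R1, R2 with R2/(R1+R2) = 0.685 and R1‖R2 ≤ 776 Ω will meet the spec.)

R_th ≤ 776 Ω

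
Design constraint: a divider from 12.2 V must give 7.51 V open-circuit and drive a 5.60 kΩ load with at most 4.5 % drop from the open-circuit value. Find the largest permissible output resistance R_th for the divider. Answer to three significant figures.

R_th ≤ 264 Ω

Loading drop = R_th/(R_th + R_L) ≤ 0.0450, so R_th ≤ R_L · ε/(1−ε) = 5.60 kΩ × 0.0450/0.9550 = 264 Ω.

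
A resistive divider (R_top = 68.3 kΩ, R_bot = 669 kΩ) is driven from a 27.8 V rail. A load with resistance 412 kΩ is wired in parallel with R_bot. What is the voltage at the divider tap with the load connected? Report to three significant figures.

V_out ≈ 21.9 V

The load sits in parallel with R_bot: R_bot‖R_L = (669 × 412) / (669 + 412) = 255.0 kΩ.
V_out = 27.8 × 255.0 / (68.3 + 255.0) = 27.8 × 255.0/323.3 = 21.9 V.
(Unloaded it would have been 25.2 V.)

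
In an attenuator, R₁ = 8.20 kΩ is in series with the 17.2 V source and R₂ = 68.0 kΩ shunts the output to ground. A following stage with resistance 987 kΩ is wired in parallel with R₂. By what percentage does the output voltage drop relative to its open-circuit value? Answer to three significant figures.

0.736 %

The divider's output (Thévenin) resistance is R₁‖R₂ = 7.318 kΩ.
Fractional drop under load = R_th/(R_th + R_L) = 7.318 / (7.318 + 987) = 0.007359.
So the output falls by 0.736 %.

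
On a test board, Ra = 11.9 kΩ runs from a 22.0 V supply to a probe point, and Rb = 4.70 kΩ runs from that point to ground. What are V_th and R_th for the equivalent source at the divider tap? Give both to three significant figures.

V_th is the open-circuit tap voltage: 22.0 × 4.70/(11.9 + 4.70) = 6.23 V.
With the supply zeroed, Ra and Rb appear in parallel from the tap: R_th = Ra‖Rb = (11.9 × 4.70)/16.60 = 3.37 kΩ.

V_th = 6.23 V, R_th = 3.37 kΩ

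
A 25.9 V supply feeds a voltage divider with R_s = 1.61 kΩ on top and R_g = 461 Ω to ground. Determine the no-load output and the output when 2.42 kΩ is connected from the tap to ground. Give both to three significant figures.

Open-circuit: V = 25.9 × 461/(1610 + 461) = 5.77 V.
With the load, R_g becomes R_g‖R_L = 387.2 Ω, so V = 25.9 × 387.2/1997 = 5.02 V.

Unloaded: 5.77 V; loaded: 5.02 V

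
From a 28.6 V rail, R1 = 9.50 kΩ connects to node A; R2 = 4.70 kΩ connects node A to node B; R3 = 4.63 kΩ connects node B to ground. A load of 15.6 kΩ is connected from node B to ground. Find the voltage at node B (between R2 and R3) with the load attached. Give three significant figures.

V ≈ 5.75 V

At node B, R3 is in parallel with the load: R3‖R_L = 3.570 kΩ.
Below node A the resistance is R2 + (R3‖R_L) = 8.270 kΩ, so V_A = 28.6 × 8.270/17.77 = 13.31 V.
Then V_B = V_A × (R3‖R_L)/(R2 + R3‖R_L) = 13.31 × 3.570/8.270 = 5.75 V.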